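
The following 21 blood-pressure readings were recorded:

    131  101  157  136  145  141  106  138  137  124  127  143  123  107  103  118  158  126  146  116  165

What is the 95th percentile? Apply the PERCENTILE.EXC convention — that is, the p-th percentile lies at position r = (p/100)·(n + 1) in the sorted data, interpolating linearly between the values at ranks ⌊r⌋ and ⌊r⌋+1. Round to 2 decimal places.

164.30

Sorted: 101, 103, 106, 107, 116, 118, 123, 124, 126, 127, 131, 136, 137, 138, 141, 143, 145, 146, 157, 158, 165.
n = 21.
r = (95/100)·(21 + 1) = 20.9.
Rank 20 is 158 and rank 21 is 165.
Interpolate: 158 + 0.9·(165 − 158) = 158 + 0.9·7 = 164.3.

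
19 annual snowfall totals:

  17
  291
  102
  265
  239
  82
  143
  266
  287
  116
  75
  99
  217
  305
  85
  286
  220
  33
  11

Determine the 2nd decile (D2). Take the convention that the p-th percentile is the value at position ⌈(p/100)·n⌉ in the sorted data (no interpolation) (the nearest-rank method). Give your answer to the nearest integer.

Sorted: 11, 17, 33, 75, 82, 85, 99, 102, 116, 143, 217, 220, 239, 265, 266, 286, 287, 291, 305.
n = 19.
Position = ⌈20/100 · 19⌉ = ⌈3.8⌉ = 4.
The value at rank 4 is 75.

75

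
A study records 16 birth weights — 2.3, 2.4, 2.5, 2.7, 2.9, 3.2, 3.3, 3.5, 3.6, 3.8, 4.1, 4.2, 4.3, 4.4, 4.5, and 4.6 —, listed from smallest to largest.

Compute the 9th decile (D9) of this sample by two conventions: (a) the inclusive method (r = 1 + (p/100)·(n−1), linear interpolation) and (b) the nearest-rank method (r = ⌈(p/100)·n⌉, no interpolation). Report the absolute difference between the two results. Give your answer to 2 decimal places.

0.05

n = 16.
(a) r = 14.5; between ranks 14 (4.4) and 15 (4.5): 4.45.
(b) the nearest-rank method: rank 15 → 4.5.
|4.45 − 4.5| = 0.05.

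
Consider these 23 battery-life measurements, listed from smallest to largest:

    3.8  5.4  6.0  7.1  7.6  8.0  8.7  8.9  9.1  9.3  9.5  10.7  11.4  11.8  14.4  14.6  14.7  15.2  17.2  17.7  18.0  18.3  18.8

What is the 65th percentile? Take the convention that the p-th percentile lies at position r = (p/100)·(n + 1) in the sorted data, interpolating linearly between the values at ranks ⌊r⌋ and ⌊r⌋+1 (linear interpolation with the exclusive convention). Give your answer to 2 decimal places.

n = 23.
r = (65/100)·(23 + 1) = 15.6.
Rank 15 is 14.4 and rank 16 is 14.6.
Interpolate: 14.4 + 0.6·(14.6 − 14.4) = 14.4 + 0.6·0.2 = 14.52.

14.52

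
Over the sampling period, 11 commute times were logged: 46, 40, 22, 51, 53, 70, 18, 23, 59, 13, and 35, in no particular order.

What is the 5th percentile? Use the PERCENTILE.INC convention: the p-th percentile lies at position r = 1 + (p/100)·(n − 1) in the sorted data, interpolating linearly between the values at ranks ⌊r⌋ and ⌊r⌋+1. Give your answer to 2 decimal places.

15.50

Sorted: 13, 18, 22, 23, 35, 40, 46, 51, 53, 59, 70.
n = 11.
r = 1 + (5/100)·(11 − 1) = 1 + 0.5 = 1.5.
Rank 1 is 13 and rank 2 is 18.
Interpolate: 13 + 0.5·(18 − 13) = 13 + 0.5·5 = 15.5.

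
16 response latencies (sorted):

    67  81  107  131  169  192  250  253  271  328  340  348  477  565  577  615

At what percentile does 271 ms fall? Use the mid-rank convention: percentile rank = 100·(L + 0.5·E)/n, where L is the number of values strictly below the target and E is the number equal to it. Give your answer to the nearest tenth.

53.1

Count below 271: L = 8; count equal: E = 1; n = 16.
Percentile rank = 100·(8 + 0.5·1)/16 = 100·8.5/16 = 53.12.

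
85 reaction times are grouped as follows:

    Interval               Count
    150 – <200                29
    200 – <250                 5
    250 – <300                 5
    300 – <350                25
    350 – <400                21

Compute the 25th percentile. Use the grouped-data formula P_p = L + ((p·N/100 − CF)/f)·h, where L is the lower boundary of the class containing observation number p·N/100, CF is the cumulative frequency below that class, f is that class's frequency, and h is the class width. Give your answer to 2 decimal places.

N = 85; target position k = 25/100 · 85 = 21.25.
Cumulative frequencies: 29, 34, 39, 64, 85.
Observation 21.25 falls in the class 150 – <200.
L = 150, CF = 0, f = 29, h = 50.
P25 = 150 + ((21.25 − 0)/29)·50 = 150 + 36.6379 = 186.638.

186.64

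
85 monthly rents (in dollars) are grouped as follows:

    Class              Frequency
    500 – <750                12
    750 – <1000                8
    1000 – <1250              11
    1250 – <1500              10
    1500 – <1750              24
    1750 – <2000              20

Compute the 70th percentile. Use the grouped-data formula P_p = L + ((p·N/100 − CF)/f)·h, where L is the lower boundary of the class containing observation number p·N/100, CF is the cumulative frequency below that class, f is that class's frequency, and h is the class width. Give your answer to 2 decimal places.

N = 85; target position k = 70/100 · 85 = 59.5.
Cumulative frequencies: 12, 20, 31, 41, 65, 85.
Observation 59.5 falls in the class 1500 – <1750.
L = 1500, CF = 41, f = 24, h = 250.
P70 = 1500 + ((59.5 − 41)/24)·250 = 1500 + 192.708 = 1692.71.

1692.71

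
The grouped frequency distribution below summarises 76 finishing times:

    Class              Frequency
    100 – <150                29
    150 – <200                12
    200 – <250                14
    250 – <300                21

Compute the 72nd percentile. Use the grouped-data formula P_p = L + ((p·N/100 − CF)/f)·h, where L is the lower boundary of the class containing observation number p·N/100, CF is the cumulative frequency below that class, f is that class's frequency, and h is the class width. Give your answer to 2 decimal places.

N = 76; target position k = 72/100 · 76 = 54.72.
Cumulative frequencies: 29, 41, 55, 76.
Observation 54.72 falls in the class 200 – <250.
L = 200, CF = 41, f = 14, h = 50.
P72 = 200 + ((54.72 − 41)/14)·50 = 200 + 49 = 249.

249.00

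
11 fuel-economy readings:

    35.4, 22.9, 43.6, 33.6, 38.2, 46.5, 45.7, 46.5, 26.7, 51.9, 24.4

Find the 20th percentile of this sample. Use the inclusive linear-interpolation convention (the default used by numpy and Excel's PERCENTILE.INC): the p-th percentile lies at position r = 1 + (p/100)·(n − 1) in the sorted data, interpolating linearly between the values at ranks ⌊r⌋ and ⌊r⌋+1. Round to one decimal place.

26.7

Sorted: 22.9, 24.4, 26.7, 33.6, 35.4, 38.2, 43.6, 45.7, 46.5, 46.5, 51.9.
n = 11.
r = 1 + (20/100)·(11 − 1) = 1 + 2 = 3.
r is an integer, so P20 is the value at rank 3: 26.7.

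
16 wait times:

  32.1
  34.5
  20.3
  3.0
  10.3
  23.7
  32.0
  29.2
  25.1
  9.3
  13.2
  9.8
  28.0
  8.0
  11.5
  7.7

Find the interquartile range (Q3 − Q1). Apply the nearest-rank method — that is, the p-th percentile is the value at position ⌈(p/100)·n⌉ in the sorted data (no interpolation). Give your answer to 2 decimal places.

Sorted: 3.0, 7.7, 8.0, 9.3, 9.8, 10.3, 11.5, 13.2, 20.3, 23.7, 25.1, 28.0, 29.2, 32.0, 32.1, 34.5.
n = 16.
P25: rank ⌈25/100·16⌉ = 4 → 9.3.
P75: rank ⌈75/100·16⌉ = 12 → 28.
Difference: 28 − 9.3 = 18.7.

18.70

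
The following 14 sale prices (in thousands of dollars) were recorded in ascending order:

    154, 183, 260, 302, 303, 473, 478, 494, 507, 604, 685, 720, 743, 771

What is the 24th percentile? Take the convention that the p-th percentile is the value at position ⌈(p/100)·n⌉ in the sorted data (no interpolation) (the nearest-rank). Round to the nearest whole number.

302

n = 14.
Position = ⌈24/100 · 14⌉ = ⌈3.36⌉ = 4.
The value at rank 4 is 302.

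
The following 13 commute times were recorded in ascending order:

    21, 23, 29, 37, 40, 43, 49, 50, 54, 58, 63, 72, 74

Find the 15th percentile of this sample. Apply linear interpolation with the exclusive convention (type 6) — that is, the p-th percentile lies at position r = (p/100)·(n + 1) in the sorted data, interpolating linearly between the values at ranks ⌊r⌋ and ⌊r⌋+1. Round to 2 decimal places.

n = 13.
r = (15/100)·(13 + 1) = 2.1.
Rank 2 is 23 and rank 3 is 29.
Interpolate: 23 + 0.1·(29 − 23) = 23 + 0.1·6 = 23.6.

23.60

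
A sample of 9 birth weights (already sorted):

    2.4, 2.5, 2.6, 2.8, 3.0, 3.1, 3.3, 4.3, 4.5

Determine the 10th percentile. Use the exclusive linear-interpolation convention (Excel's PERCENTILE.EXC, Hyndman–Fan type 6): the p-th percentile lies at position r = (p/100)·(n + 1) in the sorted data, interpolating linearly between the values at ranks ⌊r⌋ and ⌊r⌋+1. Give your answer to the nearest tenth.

n = 9.
r = (10/100)·(9 + 1) = 1.
r is an integer, so P10 is the value at rank 1: 2.4.

2.4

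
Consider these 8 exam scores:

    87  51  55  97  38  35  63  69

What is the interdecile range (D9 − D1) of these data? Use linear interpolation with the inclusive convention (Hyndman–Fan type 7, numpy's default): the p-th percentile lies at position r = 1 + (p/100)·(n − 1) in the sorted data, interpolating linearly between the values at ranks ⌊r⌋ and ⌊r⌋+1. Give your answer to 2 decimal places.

Sorted: 35, 38, 51, 55, 63, 69, 87, 97.
n = 8.
P10: r = 1.7; ranks 1–2 are 35, 38; interpolating gives 37.1.
P90: r = 7.3; ranks 7–8 are 87, 97; interpolating gives 90.
Difference: 90 − 37.1 = 52.9.

52.90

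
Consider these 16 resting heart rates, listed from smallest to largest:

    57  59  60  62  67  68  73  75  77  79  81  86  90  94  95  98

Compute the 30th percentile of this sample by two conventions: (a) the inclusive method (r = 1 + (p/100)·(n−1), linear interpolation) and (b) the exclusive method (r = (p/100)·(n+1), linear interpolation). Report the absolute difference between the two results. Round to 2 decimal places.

0.40

n = 16.
(a) r = 5.5; between ranks 5 (67) and 6 (68): 67.5.
(b) r = 5.1; between ranks 5 (67) and 6 (68): 67.1.
|67.5 − 67.1| = 0.4.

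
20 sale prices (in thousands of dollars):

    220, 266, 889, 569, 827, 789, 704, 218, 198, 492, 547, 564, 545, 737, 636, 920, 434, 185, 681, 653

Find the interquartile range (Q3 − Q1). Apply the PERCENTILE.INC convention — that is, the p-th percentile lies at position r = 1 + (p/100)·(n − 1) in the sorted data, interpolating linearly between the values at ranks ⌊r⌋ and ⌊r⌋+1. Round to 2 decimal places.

Sorted: 185, 198, 218, 220, 266, 434, 492, 545, 547, 564, 569, 636, 653, 681, 704, 737, 789, 827, 889, 920.
n = 20.
P25: r = 5.75; ranks 5–6 are 266, 434; interpolating gives 392.
P75: r = 15.25; ranks 15–16 are 704, 737; interpolating gives 712.25.
Difference: 712.25 − 392 = 320.25.

320.25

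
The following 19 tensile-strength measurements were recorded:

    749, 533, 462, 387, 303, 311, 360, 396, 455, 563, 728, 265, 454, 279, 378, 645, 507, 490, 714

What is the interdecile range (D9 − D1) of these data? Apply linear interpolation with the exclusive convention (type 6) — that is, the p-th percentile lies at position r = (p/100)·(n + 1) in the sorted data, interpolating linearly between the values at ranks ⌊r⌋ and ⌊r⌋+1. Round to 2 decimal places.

449.00

Sorted: 265, 279, 303, 311, 360, 378, 387, 396, 454, 455, 462, 490, 507, 533, 563, 645, 714, 728, 749.
n = 19.
P10: r = 2 (integer) → 279.
P90: r = 18 (integer) → 728.
Difference: 728 − 279 = 449.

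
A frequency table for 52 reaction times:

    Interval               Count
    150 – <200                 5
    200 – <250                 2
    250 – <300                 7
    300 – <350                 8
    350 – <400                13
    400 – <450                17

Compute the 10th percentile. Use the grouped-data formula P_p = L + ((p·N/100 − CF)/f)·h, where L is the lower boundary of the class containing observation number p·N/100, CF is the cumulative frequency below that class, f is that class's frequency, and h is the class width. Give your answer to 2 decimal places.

205.00

N = 52; target position k = 10/100 · 52 = 5.2.
Cumulative frequencies: 5, 7, 14, 22, 35, 52.
Observation 5.2 falls in the class 200 – <250.
L = 200, CF = 5, f = 2, h = 50.
P10 = 200 + ((5.2 − 5)/2)·50 = 200 + 5 = 205.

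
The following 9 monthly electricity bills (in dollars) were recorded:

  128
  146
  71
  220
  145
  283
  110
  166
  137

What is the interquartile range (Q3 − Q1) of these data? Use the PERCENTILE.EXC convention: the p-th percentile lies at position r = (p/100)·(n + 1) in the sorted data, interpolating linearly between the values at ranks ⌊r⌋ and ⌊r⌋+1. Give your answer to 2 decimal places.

74.00

Sorted: 71, 110, 128, 137, 145, 146, 166, 220, 283.
n = 9.
P25: r = 2.5; ranks 2–3 are 110, 128; interpolating gives 119.
P75: r = 7.5; ranks 7–8 are 166, 220; interpolating gives 193.
Difference: 193 − 119 = 74.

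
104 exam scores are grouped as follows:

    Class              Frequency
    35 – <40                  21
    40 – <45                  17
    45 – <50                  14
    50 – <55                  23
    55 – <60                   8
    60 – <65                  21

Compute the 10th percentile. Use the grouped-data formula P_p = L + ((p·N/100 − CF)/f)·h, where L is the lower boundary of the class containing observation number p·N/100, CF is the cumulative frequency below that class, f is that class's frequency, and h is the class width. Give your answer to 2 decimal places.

N = 104; target position k = 10/100 · 104 = 10.4.
Cumulative frequencies: 21, 38, 52, 75, 83, 104.
Observation 10.4 falls in the class 35 – <40.
L = 35, CF = 0, f = 21, h = 5.
P10 = 35 + ((10.4 − 0)/21)·5 = 35 + 2.47619 = 37.4762.

37.48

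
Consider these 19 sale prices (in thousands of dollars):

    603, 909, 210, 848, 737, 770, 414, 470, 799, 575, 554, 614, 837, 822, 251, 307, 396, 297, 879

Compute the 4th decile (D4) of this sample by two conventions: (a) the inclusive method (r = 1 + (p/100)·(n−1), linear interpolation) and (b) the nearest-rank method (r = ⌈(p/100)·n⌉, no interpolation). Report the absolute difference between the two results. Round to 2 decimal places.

4.20

Sorted: 210, 251, 297, 307, 396, 414, 470, 554, 575, 603, 614, 737, 770, 799, 822, 837, 848, 879, 909.
n = 19.
(a) r = 8.2; between ranks 8 (554) and 9 (575): 558.2.
(b) the nearest-rank method: rank 8 → 554.
|558.2 − 554| = 4.2.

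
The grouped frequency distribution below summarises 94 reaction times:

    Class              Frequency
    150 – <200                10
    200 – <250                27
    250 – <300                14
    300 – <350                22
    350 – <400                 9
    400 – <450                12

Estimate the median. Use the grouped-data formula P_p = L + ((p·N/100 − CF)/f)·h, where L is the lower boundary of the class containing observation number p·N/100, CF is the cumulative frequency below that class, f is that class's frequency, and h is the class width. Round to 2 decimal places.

N = 94; target position k = 50/100 · 94 = 47.
Cumulative frequencies: 10, 37, 51, 73, 82, 94.
Observation 47 falls in the class 250 – <300.
L = 250, CF = 37, f = 14, h = 50.
P50 = 250 + ((47 − 37)/14)·50 = 250 + 35.7143 = 285.714.

285.71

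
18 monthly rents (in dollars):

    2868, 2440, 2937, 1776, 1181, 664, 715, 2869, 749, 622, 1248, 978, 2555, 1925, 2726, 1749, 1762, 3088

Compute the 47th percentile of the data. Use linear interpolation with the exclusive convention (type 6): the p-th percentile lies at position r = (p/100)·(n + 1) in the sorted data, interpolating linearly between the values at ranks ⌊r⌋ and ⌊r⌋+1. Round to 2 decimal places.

Sorted: 622, 664, 715, 749, 978, 1181, 1248, 1749, 1762, 1776, 1925, 2440, 2555, 2726, 2868, 2869, 2937, 3088.
n = 18.
r = (47/100)·(18 + 1) = 8.93.
Rank 8 is 1749 and rank 9 is 1762.
Interpolate: 1749 + 0.93·(1762 − 1749) = 1749 + 0.93·13 = 1761.09.

1761.09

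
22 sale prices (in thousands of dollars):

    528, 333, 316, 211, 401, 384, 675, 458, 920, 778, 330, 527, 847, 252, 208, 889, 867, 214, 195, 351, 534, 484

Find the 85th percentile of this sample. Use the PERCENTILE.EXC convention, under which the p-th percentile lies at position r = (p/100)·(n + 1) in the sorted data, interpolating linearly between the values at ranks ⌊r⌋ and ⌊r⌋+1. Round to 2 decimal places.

Sorted: 195, 208, 211, 214, 252, 316, 330, 333, 351, 384, 401, 458, 484, 527, 528, 534, 675, 778, 847, 867, 889, 920.
n = 22.
r = (85/100)·(22 + 1) = 19.55.
Rank 19 is 847 and rank 20 is 867.
Interpolate: 847 + 0.55·(867 − 847) = 847 + 0.55·20 = 858.

858.00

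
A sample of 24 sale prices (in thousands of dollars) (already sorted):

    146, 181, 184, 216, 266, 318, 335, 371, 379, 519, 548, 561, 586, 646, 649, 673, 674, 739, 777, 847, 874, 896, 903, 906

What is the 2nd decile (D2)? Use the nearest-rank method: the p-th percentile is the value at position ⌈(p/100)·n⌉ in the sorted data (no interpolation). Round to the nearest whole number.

266

n = 24.
Position = ⌈20/100 · 24⌉ = ⌈4.8⌉ = 5.
The value at rank 5 is 266.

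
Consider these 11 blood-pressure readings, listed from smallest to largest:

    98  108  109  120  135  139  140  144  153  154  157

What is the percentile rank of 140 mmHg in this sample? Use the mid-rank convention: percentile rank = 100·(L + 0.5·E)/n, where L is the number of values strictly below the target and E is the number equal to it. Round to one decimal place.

Count below 140: L = 6; count equal: E = 1; n = 11.
Percentile rank = 100·(6 + 0.5·1)/11 = 100·6.5/11 = 59.09.

59.1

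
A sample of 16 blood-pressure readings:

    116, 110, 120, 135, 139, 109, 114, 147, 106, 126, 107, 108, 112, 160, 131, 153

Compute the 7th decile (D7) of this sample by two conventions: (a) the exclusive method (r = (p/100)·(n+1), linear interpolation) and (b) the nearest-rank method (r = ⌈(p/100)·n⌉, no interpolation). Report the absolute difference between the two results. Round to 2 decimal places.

Sorted: 106, 107, 108, 109, 110, 112, 114, 116, 120, 126, 131, 135, 139, 147, 153, 160.
n = 16.
(a) r = 11.9; between ranks 11 (131) and 12 (135): 134.6.
(b) the nearest-rank method: rank 12 → 135.
|134.6 − 135| = 0.4.

0.40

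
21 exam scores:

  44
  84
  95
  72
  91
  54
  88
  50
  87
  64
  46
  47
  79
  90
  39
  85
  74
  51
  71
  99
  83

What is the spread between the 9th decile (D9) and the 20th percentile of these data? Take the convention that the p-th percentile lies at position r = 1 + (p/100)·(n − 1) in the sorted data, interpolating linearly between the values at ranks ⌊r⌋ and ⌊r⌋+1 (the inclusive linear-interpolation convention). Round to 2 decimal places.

41.00

Sorted: 39, 44, 46, 47, 50, 51, 54, 64, 71, 72, 74, 79, 83, 84, 85, 87, 88, 90, 91, 95, 99.
n = 21.
P20: r = 5 (integer) → 50.
P90: r = 19 (integer) → 91.
Difference: 91 − 50 = 41.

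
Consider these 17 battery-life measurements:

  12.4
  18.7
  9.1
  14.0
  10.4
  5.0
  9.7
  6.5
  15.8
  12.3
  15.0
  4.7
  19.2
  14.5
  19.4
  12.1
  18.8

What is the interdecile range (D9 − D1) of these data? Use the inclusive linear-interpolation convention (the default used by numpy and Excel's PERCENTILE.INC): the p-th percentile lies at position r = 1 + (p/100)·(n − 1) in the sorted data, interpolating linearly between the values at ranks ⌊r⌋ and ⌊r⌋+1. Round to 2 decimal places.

13.06

Sorted: 4.7, 5.0, 6.5, 9.1, 9.7, 10.4, 12.1, 12.3, 12.4, 14.0, 14.5, 15.0, 15.8, 18.7, 18.8, 19.2, 19.4.
n = 17.
P10: r = 2.6; ranks 2–3 are 5.0, 6.5; interpolating gives 5.9.
P90: r = 15.4; ranks 15–16 are 18.8, 19.2; interpolating gives 18.96.
Difference: 18.96 − 5.9 = 13.06.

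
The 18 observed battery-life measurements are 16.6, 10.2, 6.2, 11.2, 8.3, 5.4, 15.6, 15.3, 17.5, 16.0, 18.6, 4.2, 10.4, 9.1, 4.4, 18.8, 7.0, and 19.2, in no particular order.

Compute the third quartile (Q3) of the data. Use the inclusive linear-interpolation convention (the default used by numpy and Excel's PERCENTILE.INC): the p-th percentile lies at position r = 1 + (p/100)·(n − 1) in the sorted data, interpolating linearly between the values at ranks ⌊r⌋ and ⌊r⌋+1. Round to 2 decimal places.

Sorted: 4.2, 4.4, 5.4, 6.2, 7.0, 8.3, 9.1, 10.2, 10.4, 11.2, 15.3, 15.6, 16.0, 16.6, 17.5, 18.6, 18.8, 19.2.
n = 18.
r = 1 + (75/100)·(18 − 1) = 1 + 12.75 = 13.75.
Rank 13 is 16.0 and rank 14 is 16.6.
Interpolate: 16.0 + 0.75·(16.6 − 16.0) = 16.0 + 0.75·0.6 = 16.45.

16.45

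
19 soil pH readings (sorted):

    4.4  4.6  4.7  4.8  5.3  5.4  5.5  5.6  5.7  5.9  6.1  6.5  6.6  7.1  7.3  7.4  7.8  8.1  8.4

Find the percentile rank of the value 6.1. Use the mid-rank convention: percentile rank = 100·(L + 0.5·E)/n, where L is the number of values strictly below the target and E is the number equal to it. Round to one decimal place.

55.3

Count below 6.1: L = 10; count equal: E = 1; n = 19.
Percentile rank = 100·(10 + 0.5·1)/19 = 100·10.5/19 = 55.26.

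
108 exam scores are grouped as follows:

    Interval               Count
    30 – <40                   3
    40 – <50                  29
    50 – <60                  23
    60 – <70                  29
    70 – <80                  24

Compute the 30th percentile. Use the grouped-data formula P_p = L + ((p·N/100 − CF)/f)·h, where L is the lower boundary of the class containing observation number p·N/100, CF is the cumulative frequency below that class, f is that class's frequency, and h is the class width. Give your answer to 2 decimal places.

50.17

N = 108; target position k = 30/100 · 108 = 32.4.
Cumulative frequencies: 3, 32, 55, 84, 108.
Observation 32.4 falls in the class 50 – <60.
L = 50, CF = 32, f = 23, h = 10.
P30 = 50 + ((32.4 − 32)/23)·10 = 50 + 0.173913 = 50.1739.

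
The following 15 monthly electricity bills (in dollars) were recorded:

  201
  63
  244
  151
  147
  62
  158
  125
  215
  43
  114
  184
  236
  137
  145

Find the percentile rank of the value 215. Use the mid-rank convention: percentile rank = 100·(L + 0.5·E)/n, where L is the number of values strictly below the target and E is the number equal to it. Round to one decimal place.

Sorted: 43, 62, 63, 114, 125, 137, 145, 147, 151, 158, 184, 201, 215, 236, 244.
Count below 215: L = 12; count equal: E = 1; n = 15.
Percentile rank = 100·(12 + 0.5·1)/15 = 100·12.5/15 = 83.33.

83.3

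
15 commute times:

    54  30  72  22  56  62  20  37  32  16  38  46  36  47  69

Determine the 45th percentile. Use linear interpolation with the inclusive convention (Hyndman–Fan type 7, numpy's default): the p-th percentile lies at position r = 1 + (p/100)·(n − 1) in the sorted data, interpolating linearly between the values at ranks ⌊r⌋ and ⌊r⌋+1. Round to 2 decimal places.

37.30

Sorted: 16, 20, 22, 30, 32, 36, 37, 38, 46, 47, 54, 56, 62, 69, 72.
n = 15.
r = 1 + (45/100)·(15 − 1) = 1 + 6.3 = 7.3.
Rank 7 is 37 and rank 8 is 38.
Interpolate: 37 + 0.3·(38 − 37) = 37 + 0.3·1 = 37.3.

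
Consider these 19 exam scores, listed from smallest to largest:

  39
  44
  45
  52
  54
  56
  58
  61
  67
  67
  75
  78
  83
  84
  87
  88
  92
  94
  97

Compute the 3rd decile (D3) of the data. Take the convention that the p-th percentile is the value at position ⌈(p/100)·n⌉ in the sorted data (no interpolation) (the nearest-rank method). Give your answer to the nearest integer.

56

n = 19.
Position = ⌈30/100 · 19⌉ = ⌈5.7⌉ = 6.
The value at rank 6 is 56.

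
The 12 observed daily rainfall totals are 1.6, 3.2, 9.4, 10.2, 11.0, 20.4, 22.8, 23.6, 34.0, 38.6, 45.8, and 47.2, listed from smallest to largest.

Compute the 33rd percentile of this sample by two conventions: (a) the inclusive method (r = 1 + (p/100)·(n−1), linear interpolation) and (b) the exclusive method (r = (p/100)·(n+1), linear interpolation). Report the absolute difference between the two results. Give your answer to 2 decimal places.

n = 12.
(a) r = 4.63; between ranks 4 (10.2) and 5 (11.0): 10.704.
(b) r = 4.29; between ranks 4 (10.2) and 5 (11.0): 10.432.
|10.704 − 10.432| = 0.272.

0.27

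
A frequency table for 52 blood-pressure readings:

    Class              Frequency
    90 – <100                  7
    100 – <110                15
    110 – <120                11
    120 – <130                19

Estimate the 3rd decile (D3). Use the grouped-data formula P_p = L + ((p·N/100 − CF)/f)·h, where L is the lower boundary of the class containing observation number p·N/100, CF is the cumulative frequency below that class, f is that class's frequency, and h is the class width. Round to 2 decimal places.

105.73

N = 52; target position k = 30/100 · 52 = 15.6.
Cumulative frequencies: 7, 22, 33, 52.
Observation 15.6 falls in the class 100 – <110.
L = 100, CF = 7, f = 15, h = 10.
P30 = 100 + ((15.6 − 7)/15)·10 = 100 + 5.73333 = 105.733.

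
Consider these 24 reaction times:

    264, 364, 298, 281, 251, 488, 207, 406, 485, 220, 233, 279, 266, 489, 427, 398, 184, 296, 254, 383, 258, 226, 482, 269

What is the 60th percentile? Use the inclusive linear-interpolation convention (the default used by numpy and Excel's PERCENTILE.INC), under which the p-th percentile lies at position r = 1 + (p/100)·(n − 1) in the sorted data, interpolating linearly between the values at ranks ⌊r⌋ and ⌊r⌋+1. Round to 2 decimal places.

297.60

Sorted: 184, 207, 220, 226, 233, 251, 254, 258, 264, 266, 269, 279, 281, 296, 298, 364, 383, 398, 406, 427, 482, 485, 488, 489.
n = 24.
r = 1 + (60/100)·(24 − 1) = 1 + 13.8 = 14.8.
Rank 14 is 296 and rank 15 is 298.
Interpolate: 296 + 0.8·(298 − 296) = 296 + 0.8·2 = 297.6.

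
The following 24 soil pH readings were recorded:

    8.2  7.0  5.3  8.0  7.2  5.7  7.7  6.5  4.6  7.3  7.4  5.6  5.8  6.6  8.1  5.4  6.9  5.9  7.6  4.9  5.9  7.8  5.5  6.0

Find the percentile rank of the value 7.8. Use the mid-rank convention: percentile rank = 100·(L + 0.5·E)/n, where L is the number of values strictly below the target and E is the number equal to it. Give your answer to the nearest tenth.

85.4

Sorted: 4.6, 4.9, 5.3, 5.4, 5.5, 5.6, 5.7, 5.8, 5.9, 5.9, 6.0, 6.5, 6.6, 6.9, 7.0, 7.2, 7.3, 7.4, 7.6, 7.7, 7.8, 8.0, 8.1, 8.2.
Count below 7.8: L = 20; count equal: E = 1; n = 24.
Percentile rank = 100·(20 + 0.5·1)/24 = 100·20.5/24 = 85.42.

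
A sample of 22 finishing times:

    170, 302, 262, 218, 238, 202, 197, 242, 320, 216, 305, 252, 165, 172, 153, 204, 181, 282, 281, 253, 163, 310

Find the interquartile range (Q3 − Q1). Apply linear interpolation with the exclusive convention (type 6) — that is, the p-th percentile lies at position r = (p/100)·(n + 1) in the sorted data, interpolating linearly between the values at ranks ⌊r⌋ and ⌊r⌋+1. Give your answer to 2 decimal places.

Sorted: 153, 163, 165, 170, 172, 181, 197, 202, 204, 216, 218, 238, 242, 252, 253, 262, 281, 282, 302, 305, 310, 320.
n = 22.
P25: r = 5.75; ranks 5–6 are 172, 181; interpolating gives 178.75.
P75: r = 17.25; ranks 17–18 are 281, 282; interpolating gives 281.25.
Difference: 281.25 − 178.75 = 102.5.

102.50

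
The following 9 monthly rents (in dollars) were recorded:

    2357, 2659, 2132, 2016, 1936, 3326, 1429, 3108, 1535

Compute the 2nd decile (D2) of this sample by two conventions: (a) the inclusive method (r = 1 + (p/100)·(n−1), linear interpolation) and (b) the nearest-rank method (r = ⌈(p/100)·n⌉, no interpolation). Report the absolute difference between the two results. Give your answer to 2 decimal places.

Sorted: 1429, 1535, 1936, 2016, 2132, 2357, 2659, 3108, 3326.
n = 9.
(a) r = 2.6; between ranks 2 (1535) and 3 (1936): 1775.6.
(b) the nearest-rank method: rank 2 → 1535.
|1775.6 − 1535| = 240.6.

240.60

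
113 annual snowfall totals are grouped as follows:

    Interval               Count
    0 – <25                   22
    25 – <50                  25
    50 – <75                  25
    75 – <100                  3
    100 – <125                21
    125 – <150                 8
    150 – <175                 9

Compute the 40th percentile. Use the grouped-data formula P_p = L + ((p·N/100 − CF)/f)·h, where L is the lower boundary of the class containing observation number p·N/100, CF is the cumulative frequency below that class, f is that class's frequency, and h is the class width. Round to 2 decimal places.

48.20

N = 113; target position k = 40/100 · 113 = 45.2.
Cumulative frequencies: 22, 47, 72, 75, 96, 104, 113.
Observation 45.2 falls in the class 25 – <50.
L = 25, CF = 22, f = 25, h = 25.
P40 = 25 + ((45.2 − 22)/25)·25 = 25 + 23.2 = 48.2.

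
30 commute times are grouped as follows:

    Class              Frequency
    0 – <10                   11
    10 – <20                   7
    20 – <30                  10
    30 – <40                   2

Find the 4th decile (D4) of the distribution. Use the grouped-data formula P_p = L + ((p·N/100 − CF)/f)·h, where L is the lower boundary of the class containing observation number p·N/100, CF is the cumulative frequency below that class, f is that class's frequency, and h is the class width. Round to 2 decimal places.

11.43

N = 30; target position k = 40/100 · 30 = 12.
Cumulative frequencies: 11, 18, 28, 30.
Observation 12 falls in the class 10 – <20.
L = 10, CF = 11, f = 7, h = 10.
P40 = 10 + ((12 − 11)/7)·10 = 10 + 1.42857 = 11.4286.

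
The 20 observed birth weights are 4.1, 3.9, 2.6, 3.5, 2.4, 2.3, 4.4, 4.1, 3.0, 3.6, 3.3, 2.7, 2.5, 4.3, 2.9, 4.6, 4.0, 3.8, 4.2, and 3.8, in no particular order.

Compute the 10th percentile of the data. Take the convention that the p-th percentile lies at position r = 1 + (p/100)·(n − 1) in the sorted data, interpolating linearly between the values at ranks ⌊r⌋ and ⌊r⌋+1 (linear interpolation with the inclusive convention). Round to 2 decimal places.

Sorted: 2.3, 2.4, 2.5, 2.6, 2.7, 2.9, 3.0, 3.3, 3.5, 3.6, 3.8, 3.8, 3.9, 4.0, 4.1, 4.1, 4.2, 4.3, 4.4, 4.6.
n = 20.
r = 1 + (10/100)·(20 − 1) = 1 + 1.9 = 2.9.
Rank 2 is 2.4 and rank 3 is 2.5.
Interpolate: 2.4 + 0.9·(2.5 − 2.4) = 2.4 + 0.9·0.1 = 2.49.

2.49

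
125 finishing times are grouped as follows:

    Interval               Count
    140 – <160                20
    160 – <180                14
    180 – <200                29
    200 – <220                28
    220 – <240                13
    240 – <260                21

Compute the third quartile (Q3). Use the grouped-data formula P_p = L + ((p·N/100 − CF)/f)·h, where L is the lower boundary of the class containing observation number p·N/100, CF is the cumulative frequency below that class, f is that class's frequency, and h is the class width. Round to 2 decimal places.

224.23

N = 125; target position k = 75/100 · 125 = 93.75.
Cumulative frequencies: 20, 34, 63, 91, 104, 125.
Observation 93.75 falls in the class 220 – <240.
L = 220, CF = 91, f = 13, h = 20.
P75 = 220 + ((93.75 − 91)/13)·20 = 220 + 4.23077 = 224.231.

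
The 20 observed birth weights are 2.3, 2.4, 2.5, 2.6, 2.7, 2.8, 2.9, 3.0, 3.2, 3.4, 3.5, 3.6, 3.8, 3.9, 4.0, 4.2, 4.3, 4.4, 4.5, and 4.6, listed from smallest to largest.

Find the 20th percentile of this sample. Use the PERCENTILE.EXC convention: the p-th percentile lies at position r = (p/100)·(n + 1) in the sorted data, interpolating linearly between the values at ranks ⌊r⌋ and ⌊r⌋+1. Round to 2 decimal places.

2.62

n = 20.
r = (20/100)·(20 + 1) = 4.2.
Rank 4 is 2.6 and rank 5 is 2.7.
Interpolate: 2.6 + 0.2·(2.7 − 2.6) = 2.6 + 0.2·0.1 = 2.62.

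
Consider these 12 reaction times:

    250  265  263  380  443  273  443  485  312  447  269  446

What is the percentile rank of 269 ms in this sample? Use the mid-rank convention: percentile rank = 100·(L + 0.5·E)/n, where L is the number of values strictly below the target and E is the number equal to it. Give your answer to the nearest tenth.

Sorted: 250, 263, 265, 269, 273, 312, 380, 443, 443, 446, 447, 485.
Count below 269: L = 3; count equal: E = 1; n = 12.
Percentile rank = 100·(3 + 0.5·1)/12 = 100·3.5/12 = 29.17.

29.2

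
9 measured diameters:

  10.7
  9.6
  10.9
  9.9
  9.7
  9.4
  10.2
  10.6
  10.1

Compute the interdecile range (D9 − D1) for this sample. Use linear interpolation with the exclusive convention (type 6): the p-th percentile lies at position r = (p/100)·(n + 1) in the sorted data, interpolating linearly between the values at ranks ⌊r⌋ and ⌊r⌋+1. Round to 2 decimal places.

1.50

Sorted: 9.4, 9.6, 9.7, 9.9, 10.1, 10.2, 10.6, 10.7, 10.9.
n = 9.
P10: r = 1 (integer) → 9.4.
P90: r = 9 (integer) → 10.9.
Difference: 10.9 − 9.4 = 1.5.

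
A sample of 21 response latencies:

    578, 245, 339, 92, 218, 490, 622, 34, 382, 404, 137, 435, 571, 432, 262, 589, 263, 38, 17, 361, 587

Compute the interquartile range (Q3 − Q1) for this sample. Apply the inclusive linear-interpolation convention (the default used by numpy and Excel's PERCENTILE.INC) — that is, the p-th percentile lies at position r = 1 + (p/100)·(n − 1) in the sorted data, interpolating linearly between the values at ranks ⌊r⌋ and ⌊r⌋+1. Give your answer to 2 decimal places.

Sorted: 17, 34, 38, 92, 137, 218, 245, 262, 263, 339, 361, 382, 404, 432, 435, 490, 571, 578, 587, 589, 622.
n = 21.
P25: r = 6 (integer) → 218.
P75: r = 16 (integer) → 490.
Difference: 490 − 218 = 272.

272.00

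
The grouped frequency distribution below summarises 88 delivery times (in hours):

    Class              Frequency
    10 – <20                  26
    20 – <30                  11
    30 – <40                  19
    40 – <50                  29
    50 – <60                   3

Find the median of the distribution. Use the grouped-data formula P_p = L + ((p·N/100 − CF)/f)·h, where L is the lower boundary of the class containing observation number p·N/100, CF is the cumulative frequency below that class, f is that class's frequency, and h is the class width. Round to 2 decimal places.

33.68

N = 88; target position k = 50/100 · 88 = 44.
Cumulative frequencies: 26, 37, 56, 85, 88.
Observation 44 falls in the class 30 – <40.
L = 30, CF = 37, f = 19, h = 10.
P50 = 30 + ((44 − 37)/19)·10 = 30 + 3.68421 = 33.6842.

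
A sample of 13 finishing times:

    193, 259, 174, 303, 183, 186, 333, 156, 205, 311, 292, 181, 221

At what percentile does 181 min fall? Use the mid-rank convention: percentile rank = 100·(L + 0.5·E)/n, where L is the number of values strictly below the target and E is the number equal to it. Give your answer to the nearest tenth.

Sorted: 156, 174, 181, 183, 186, 193, 205, 221, 259, 292, 303, 311, 333.
Count below 181: L = 2; count equal: E = 1; n = 13.
Percentile rank = 100·(2 + 0.5·1)/13 = 100·2.5/13 = 19.23.

19.2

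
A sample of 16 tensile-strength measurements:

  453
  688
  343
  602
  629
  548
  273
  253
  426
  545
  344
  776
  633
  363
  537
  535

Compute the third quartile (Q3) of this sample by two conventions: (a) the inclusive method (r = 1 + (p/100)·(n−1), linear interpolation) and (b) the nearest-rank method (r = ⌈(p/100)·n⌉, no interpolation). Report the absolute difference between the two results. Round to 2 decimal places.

Sorted: 253, 273, 343, 344, 363, 426, 453, 535, 537, 545, 548, 602, 629, 633, 688, 776.
n = 16.
(a) r = 12.25; between ranks 12 (602) and 13 (629): 608.75.
(b) the nearest-rank method: rank 12 → 602.
|608.75 − 602| = 6.75.

6.75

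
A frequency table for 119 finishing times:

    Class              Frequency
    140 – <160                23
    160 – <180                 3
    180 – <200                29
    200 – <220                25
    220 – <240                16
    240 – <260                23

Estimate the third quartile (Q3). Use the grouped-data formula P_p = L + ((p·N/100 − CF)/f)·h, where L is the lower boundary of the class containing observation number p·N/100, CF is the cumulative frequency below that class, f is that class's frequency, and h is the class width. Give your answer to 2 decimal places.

231.56

N = 119; target position k = 75/100 · 119 = 89.25.
Cumulative frequencies: 23, 26, 55, 80, 96, 119.
Observation 89.25 falls in the class 220 – <240.
L = 220, CF = 80, f = 16, h = 20.
P75 = 220 + ((89.25 − 80)/16)·20 = 220 + 11.5625 = 231.562.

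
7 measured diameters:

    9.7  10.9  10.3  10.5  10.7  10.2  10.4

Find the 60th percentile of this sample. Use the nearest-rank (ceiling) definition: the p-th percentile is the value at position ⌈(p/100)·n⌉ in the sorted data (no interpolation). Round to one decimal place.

Sorted: 9.7, 10.2, 10.3, 10.4, 10.5, 10.7, 10.9.
n = 7.
Position = ⌈60/100 · 7⌉ = ⌈4.2⌉ = 5.
The value at rank 5 is 10.5.

10.5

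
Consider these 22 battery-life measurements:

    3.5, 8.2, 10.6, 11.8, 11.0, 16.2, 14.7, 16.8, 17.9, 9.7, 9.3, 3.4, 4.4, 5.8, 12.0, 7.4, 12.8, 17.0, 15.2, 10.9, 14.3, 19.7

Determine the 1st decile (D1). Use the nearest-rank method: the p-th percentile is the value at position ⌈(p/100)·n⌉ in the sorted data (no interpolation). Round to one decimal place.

Sorted: 3.4, 3.5, 4.4, 5.8, 7.4, 8.2, 9.3, 9.7, 10.6, 10.9, 11.0, 11.8, 12.0, 12.8, 14.3, 14.7, 15.2, 16.2, 16.8, 17.0, 17.9, 19.7.
n = 22.
Position = ⌈10/100 · 22⌉ = ⌈2.2⌉ = 3.
The value at rank 3 is 4.4.

4.4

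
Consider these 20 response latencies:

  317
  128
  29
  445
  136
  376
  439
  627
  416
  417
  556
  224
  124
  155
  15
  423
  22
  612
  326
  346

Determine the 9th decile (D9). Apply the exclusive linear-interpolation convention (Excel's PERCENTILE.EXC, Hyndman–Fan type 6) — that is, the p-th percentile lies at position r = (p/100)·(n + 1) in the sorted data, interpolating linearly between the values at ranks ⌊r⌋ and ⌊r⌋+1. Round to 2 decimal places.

Sorted: 15, 22, 29, 124, 128, 136, 155, 224, 317, 326, 346, 376, 416, 417, 423, 439, 445, 556, 612, 627.
n = 20.
r = (90/100)·(20 + 1) = 18.9.
Rank 18 is 556 and rank 19 is 612.
Interpolate: 556 + 0.9·(612 − 556) = 556 + 0.9·56 = 606.4.

606.40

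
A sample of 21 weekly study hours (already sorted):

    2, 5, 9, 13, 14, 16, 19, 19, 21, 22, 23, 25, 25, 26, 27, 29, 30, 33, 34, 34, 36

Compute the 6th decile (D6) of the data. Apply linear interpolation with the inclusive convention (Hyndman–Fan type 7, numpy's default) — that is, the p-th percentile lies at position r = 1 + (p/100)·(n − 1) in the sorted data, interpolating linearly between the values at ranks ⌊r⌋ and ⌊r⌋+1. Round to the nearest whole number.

n = 21.
r = 1 + (60/100)·(21 − 1) = 1 + 12 = 13.
r is an integer, so P60 is the value at rank 13: 25.

25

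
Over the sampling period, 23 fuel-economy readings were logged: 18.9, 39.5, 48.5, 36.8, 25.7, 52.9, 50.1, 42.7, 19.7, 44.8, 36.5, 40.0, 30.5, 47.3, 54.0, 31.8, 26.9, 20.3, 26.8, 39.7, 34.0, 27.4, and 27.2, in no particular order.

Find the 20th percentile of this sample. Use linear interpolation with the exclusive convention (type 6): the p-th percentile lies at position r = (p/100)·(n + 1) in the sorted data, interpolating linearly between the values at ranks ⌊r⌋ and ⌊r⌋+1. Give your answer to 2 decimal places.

26.58

Sorted: 18.9, 19.7, 20.3, 25.7, 26.8, 26.9, 27.2, 27.4, 30.5, 31.8, 34.0, 36.5, 36.8, 39.5, 39.7, 40.0, 42.7, 44.8, 47.3, 48.5, 50.1, 52.9, 54.0.
n = 23.
r = (20/100)·(23 + 1) = 4.8.
Rank 4 is 25.7 and rank 5 is 26.8.
Interpolate: 25.7 + 0.8·(26.8 − 25.7) = 25.7 + 0.8·1.1 = 26.58.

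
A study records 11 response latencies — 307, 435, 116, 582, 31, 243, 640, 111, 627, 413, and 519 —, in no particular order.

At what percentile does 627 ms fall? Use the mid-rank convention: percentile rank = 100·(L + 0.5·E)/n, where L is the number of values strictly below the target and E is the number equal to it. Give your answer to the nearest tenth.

Sorted: 31, 111, 116, 243, 307, 413, 435, 519, 582, 627, 640.
Count below 627: L = 9; count equal: E = 1; n = 11.
Percentile rank = 100·(9 + 0.5·1)/11 = 100·9.5/11 = 86.36.

86.4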